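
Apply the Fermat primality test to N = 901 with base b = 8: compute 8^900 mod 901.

169

8^1 ≡ 8 (mod 901)
8^2 ≡ 8^2 = 64 ≡ 64 (mod 901)
8^4 ≡ 64^2 = 4096 ≡ 492 (mod 901)
8^8 ≡ 492^2 = 242064 ≡ 596 (mod 901)
8^16 ≡ 596^2 = 355216 ≡ 222 (mod 901)
8^32 ≡ 222^2 = 49284 ≡ 630 (mod 901)
8^64 ≡ 630^2 = 396900 ≡ 460 (mod 901)
8^128 ≡ 460^2 = 211600 ≡ 766 (mod 901)
8^256 ≡ 766^2 = 586756 ≡ 205 (mod 901)
8^512 ≡ 205^2 = 42025 ≡ 579 (mod 901)
900 = 512 + 256 + 128 + 4 in binary powers of 2.
So 8^900 ≡ 579 · 205 · 766 · 492 ≡ 169 (mod 901).
Since 169 ≠ 1, base 8 is a Fermat witness: 901 is composite.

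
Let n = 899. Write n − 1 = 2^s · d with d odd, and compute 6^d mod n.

615

899 − 1 = 898 = 2^1 · 449, so d = 449.
6^1 ≡ 6 (mod 899)
6^2 ≡ 6^2 = 36 ≡ 36 (mod 899)
6^4 ≡ 36^2 = 1296 ≡ 397 (mod 899)
6^8 ≡ 397^2 = 157609 ≡ 284 (mod 899)
6^16 ≡ 284^2 = 80656 ≡ 645 (mod 899)
6^32 ≡ 645^2 = 416025 ≡ 687 (mod 899)
6^64 ≡ 687^2 = 471969 ≡ 893 (mod 899)
6^128 ≡ 893^2 = 797449 ≡ 36 (mod 899)
6^256 ≡ 36^2 = 1296 ≡ 397 (mod 899)
449 = 256 + 128 + 64 + 1 in binary powers of 2.
So 6^449 ≡ 397 · 36 · 893 · 6 ≡ 615 (mod 899).
Squaring chain: 615; never reaches −1, so base 6 is a Miller–Rabin witness that 899 is composite.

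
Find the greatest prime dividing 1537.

53

1537 = 29 · 53
53 is prime.
So 1537 = 29 · 53; the largest prime factor is 53.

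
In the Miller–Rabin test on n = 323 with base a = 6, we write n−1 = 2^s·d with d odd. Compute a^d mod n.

323 − 1 = 322 = 2^1 · 161, so d = 161.
6^1 ≡ 6 (mod 323)
6^2 ≡ 6^2 = 36 ≡ 36 (mod 323)
6^4 ≡ 36^2 = 1296 ≡ 4 (mod 323)
6^8 ≡ 4^2 = 16 ≡ 16 (mod 323)
6^16 ≡ 16^2 = 256 ≡ 256 (mod 323)
6^32 ≡ 256^2 = 65536 ≡ 290 (mod 323)
6^64 ≡ 290^2 = 84100 ≡ 120 (mod 323)
6^128 ≡ 120^2 = 14400 ≡ 188 (mod 323)
161 = 128 + 32 + 1 in binary powers of 2.
So 6^161 ≡ 188 · 290 · 6 ≡ 244 (mod 323).
Squaring chain: 244; never reaches −1, so base 6 is a Miller–Rabin witness that 323 is composite.

244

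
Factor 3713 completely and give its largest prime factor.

3713 = 47 · 79
79 is prime.
So 3713 = 47 · 79; the largest prime factor is 79.

79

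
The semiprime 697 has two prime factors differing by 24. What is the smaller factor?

17

Since p = q + 24, we have 697 = q(q + 24), so q² + 24q − 697 = 0.
Discriminant: 24² + 4·697 = 576 + 2788 = 3364; √3364 = 58.
q = (−24 + 58)/2 = 17, and p = q + 24 = 41.
Check: 17 · 41 = 697.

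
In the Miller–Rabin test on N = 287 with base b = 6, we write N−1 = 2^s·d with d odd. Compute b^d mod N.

287 − 1 = 286 = 2^1 · 143, so d = 143.
6^1 ≡ 6 (mod 287)
6^2 ≡ 6^2 = 36 ≡ 36 (mod 287)
6^4 ≡ 36^2 = 1296 ≡ 148 (mod 287)
6^8 ≡ 148^2 = 21904 ≡ 92 (mod 287)
6^16 ≡ 92^2 = 8464 ≡ 141 (mod 287)
6^32 ≡ 141^2 = 19881 ≡ 78 (mod 287)
6^64 ≡ 78^2 = 6084 ≡ 57 (mod 287)
6^128 ≡ 57^2 = 3249 ≡ 92 (mod 287)
143 = 128 + 8 + 4 + 2 + 1 in binary powers of 2.
So 6^143 ≡ 92 · 92 · 148 · 36 · 6 ≡ 153 (mod 287).
Squaring chain: 153; never reaches −1, so base 6 is a Miller–Rabin witness that 287 is composite.

153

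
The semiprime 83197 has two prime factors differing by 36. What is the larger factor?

307

Since p = q + 36, we have 83197 = q(q + 36), so q² + 36q − 83197 = 0.
Discriminant: 36² + 4·83197 = 1296 + 332788 = 334084; √334084 = 578.
q = (−36 + 578)/2 = 271, and p = q + 36 = 307.
Check: 271 · 307 = 83197.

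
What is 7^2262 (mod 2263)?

1287

7^1 ≡ 7 (mod 2263)
7^2 ≡ 7^2 = 49 ≡ 49 (mod 2263)
7^4 ≡ 49^2 = 2401 ≡ 138 (mod 2263)
7^8 ≡ 138^2 = 19044 ≡ 940 (mod 2263)
7^16 ≡ 940^2 = 883600 ≡ 1030 (mod 2263)
7^32 ≡ 1030^2 = 1060900 ≡ 1816 (mod 2263)
7^64 ≡ 1816^2 = 3297856 ≡ 665 (mod 2263)
7^128 ≡ 665^2 = 442225 ≡ 940 (mod 2263)
7^256 ≡ 940^2 = 883600 ≡ 1030 (mod 2263)
7^512 ≡ 1030^2 = 1060900 ≡ 1816 (mod 2263)
7^1024 ≡ 1816^2 = 3297856 ≡ 665 (mod 2263)
7^2048 ≡ 665^2 = 442225 ≡ 940 (mod 2263)
2262 = 2048 + 128 + 64 + 16 + 4 + 2 in binary powers of 2.
So 7^2262 ≡ 940 · 940 · 665 · 1030 · 138 · 49 ≡ 1287 (mod 2263).
Since 1287 ≠ 1, base 7 is a Fermat witness: 2263 is composite.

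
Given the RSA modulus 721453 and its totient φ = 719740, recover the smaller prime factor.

φ(n) = (p−1)(q−1) = n − (p+q) + 1, so p + q = 721453 − 719740 + 1 = 1714.
p and q are the roots of t² − 1714t + 721453 = 0.
Discriminant: 1714² − 4·721453 = 2937796 − 2885812 = 51984; √51984 = 228.
q = (1714 − 228)/2 = 743, p = (1714 + 228)/2 = 971.
Check: 743 · 971 = 721453.

743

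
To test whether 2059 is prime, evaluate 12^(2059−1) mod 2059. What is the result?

12^1 ≡ 12 (mod 2059)
12^2 ≡ 12^2 = 144 ≡ 144 (mod 2059)
12^4 ≡ 144^2 = 20736 ≡ 146 (mod 2059)
12^8 ≡ 146^2 = 21316 ≡ 726 (mod 2059)
12^16 ≡ 726^2 = 527076 ≡ 2031 (mod 2059)
12^32 ≡ 2031^2 = 4124961 ≡ 784 (mod 2059)
12^64 ≡ 784^2 = 614656 ≡ 1074 (mod 2059)
12^128 ≡ 1074^2 = 1153476 ≡ 436 (mod 2059)
12^256 ≡ 436^2 = 190096 ≡ 668 (mod 2059)
12^512 ≡ 668^2 = 446224 ≡ 1480 (mod 2059)
12^1024 ≡ 1480^2 = 2190400 ≡ 1683 (mod 2059)
12^2048 ≡ 1683^2 = 2832489 ≡ 1364 (mod 2059)
2058 = 2048 + 8 + 2 in binary powers of 2.
So 12^2058 ≡ 1364 · 726 · 144 ≡ 1971 (mod 2059).
Since 1971 ≠ 1, base 12 is a Fermat witness: 2059 is composite.

1971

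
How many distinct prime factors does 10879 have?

3

10879 = 11 · 989
989 = 23 · 43
10879 = 11 · 23 · 43, which has 3 distinct prime factors.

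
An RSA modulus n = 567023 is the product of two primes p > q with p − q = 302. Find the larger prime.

919

Since p = q + 302, we have 567023 = q(q + 302), so q² + 302q − 567023 = 0.
Discriminant: 302² + 4·567023 = 91204 + 2268092 = 2359296; √2359296 = 1536.
q = (−302 + 1536)/2 = 617, and p = q + 302 = 919.
Check: 617 · 919 = 567023.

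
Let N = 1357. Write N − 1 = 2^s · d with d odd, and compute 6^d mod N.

1212

1357 − 1 = 1356 = 2^2 · 339, so d = 339.
6^1 ≡ 6 (mod 1357)
6^2 ≡ 6^2 = 36 ≡ 36 (mod 1357)
6^4 ≡ 36^2 = 1296 ≡ 1296 (mod 1357)
6^8 ≡ 1296^2 = 1679616 ≡ 1007 (mod 1357)
6^16 ≡ 1007^2 = 1014049 ≡ 370 (mod 1357)
6^32 ≡ 370^2 = 136900 ≡ 1200 (mod 1357)
6^64 ≡ 1200^2 = 1440000 ≡ 223 (mod 1357)
6^128 ≡ 223^2 = 49729 ≡ 877 (mod 1357)
6^256 ≡ 877^2 = 769129 ≡ 1067 (mod 1357)
339 = 256 + 64 + 16 + 2 + 1 in binary powers of 2.
So 6^339 ≡ 1067 · 223 · 370 · 36 · 6 ≡ 1212 (mod 1357).
Squaring chain: 1212 → 670; never reaches −1, so base 6 is a Miller–Rabin witness that 1357 is composite.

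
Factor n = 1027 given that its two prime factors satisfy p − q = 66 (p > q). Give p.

79

Since p = q + 66, we have 1027 = q(q + 66), so q² + 66q − 1027 = 0.
Discriminant: 66² + 4·1027 = 4356 + 4108 = 8464; √8464 = 92.
q = (−66 + 92)/2 = 13, and p = q + 66 = 79.
Check: 13 · 79 = 1027.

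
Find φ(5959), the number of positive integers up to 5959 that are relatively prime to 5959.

5800

Factor: 5959 = 59 · 101.
φ(5959) = (59−1) · (101−1) = 58 · 100 = 5800.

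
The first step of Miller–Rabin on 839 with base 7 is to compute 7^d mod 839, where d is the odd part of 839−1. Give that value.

839 − 1 = 838 = 2^1 · 419, so d = 419.
7^1 ≡ 7 (mod 839)
7^2 ≡ 7^2 = 49 ≡ 49 (mod 839)
7^4 ≡ 49^2 = 2401 ≡ 723 (mod 839)
7^8 ≡ 723^2 = 522729 ≡ 32 (mod 839)
7^16 ≡ 32^2 = 1024 ≡ 185 (mod 839)
7^32 ≡ 185^2 = 34225 ≡ 665 (mod 839)
7^64 ≡ 665^2 = 442225 ≡ 72 (mod 839)
7^128 ≡ 72^2 = 5184 ≡ 150 (mod 839)
7^256 ≡ 150^2 = 22500 ≡ 686 (mod 839)
419 = 256 + 128 + 32 + 2 + 1 in binary powers of 2.
So 7^419 ≡ 686 · 150 · 665 · 49 · 7 ≡ 1 (mod 839).
Since 7^d ≡ 1 (mod 839), base 7 does not prove 839 composite.

1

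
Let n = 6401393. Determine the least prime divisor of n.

6401393 is odd.
Digit sum 26, not divisible by 3.
Ends in 3: not divisible by 5.
7: 6401393 = 7·914484 + 5
11: 6401393 = 11·581944 + 9
13: 6401393 = 13·492414 + 11
17: 6401393 = 17·376552 + 9
19: 6401393 = 19·336915 + 8
23: 6401393 = 23·278321 + 10
29: 6401393 = 29·220737 + 20
31: 6401393 = 31·206496 + 17
37: 6401393 = 37·173010 + 23
41: 6401393 = 41·156131 + 22
43: 6401393 = 43·148869 + 26
47: 6401393 = 47·136199 + 40
53: 6401393 = 53·120781

53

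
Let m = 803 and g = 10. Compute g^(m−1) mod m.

100

10^1 ≡ 10 (mod 803)
10^2 ≡ 10^2 = 100 ≡ 100 (mod 803)
10^4 ≡ 100^2 = 10000 ≡ 364 (mod 803)
10^8 ≡ 364^2 = 132496 ≡ 1 (mod 803)
10^16 ≡ 1^2 = 1 ≡ 1 (mod 803)
10^32 ≡ 1^2 = 1 ≡ 1 (mod 803)
10^64 ≡ 1^2 = 1 ≡ 1 (mod 803)
10^128 ≡ 1^2 = 1 ≡ 1 (mod 803)
10^256 ≡ 1^2 = 1 ≡ 1 (mod 803)
10^512 ≡ 1^2 = 1 ≡ 1 (mod 803)
802 = 512 + 256 + 32 + 2 in binary powers of 2.
So 10^802 ≡ 1 · 1 · 1 · 100 ≡ 100 (mod 803).
Since 100 ≠ 1, base 10 is a Fermat witness: 803 is composite.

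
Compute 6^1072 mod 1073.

6^1 ≡ 6 (mod 1073)
6^2 ≡ 6^2 = 36 ≡ 36 (mod 1073)
6^4 ≡ 36^2 = 1296 ≡ 223 (mod 1073)
6^8 ≡ 223^2 = 49729 ≡ 371 (mod 1073)
6^16 ≡ 371^2 = 137641 ≡ 297 (mod 1073)
6^32 ≡ 297^2 = 88209 ≡ 223 (mod 1073)
6^64 ≡ 223^2 = 49729 ≡ 371 (mod 1073)
6^128 ≡ 371^2 = 137641 ≡ 297 (mod 1073)
6^256 ≡ 297^2 = 88209 ≡ 223 (mod 1073)
6^512 ≡ 223^2 = 49729 ≡ 371 (mod 1073)
6^1024 ≡ 371^2 = 137641 ≡ 297 (mod 1073)
1072 = 1024 + 32 + 16 in binary powers of 2.
So 6^1072 ≡ 297 · 223 · 297 ≡ 371 (mod 1073).
Since 371 ≠ 1, base 6 is a Fermat witness: 1073 is composite.

371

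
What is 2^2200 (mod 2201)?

1582

2^1 ≡ 2 (mod 2201)
2^2 ≡ 2^2 = 4 ≡ 4 (mod 2201)
2^4 ≡ 4^2 = 16 ≡ 16 (mod 2201)
2^8 ≡ 16^2 = 256 ≡ 256 (mod 2201)
2^16 ≡ 256^2 = 65536 ≡ 1707 (mod 2201)
2^32 ≡ 1707^2 = 2913849 ≡ 1926 (mod 2201)
2^64 ≡ 1926^2 = 3709476 ≡ 791 (mod 2201)
2^128 ≡ 791^2 = 625681 ≡ 597 (mod 2201)
2^256 ≡ 597^2 = 356409 ≡ 2048 (mod 2201)
2^512 ≡ 2048^2 = 4194304 ≡ 1399 (mod 2201)
2^1024 ≡ 1399^2 = 1957201 ≡ 512 (mod 2201)
2^2048 ≡ 512^2 = 262144 ≡ 225 (mod 2201)
2200 = 2048 + 128 + 16 + 8 in binary powers of 2.
So 2^2200 ≡ 225 · 597 · 1707 · 256 ≡ 1582 (mod 2201).
Since 1582 ≠ 1, base 2 is a Fermat witness: 2201 is composite.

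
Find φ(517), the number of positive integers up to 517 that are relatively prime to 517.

460

Factor: 517 = 11 · 47.
φ(517) = (11−1) · (47−1) = 10 · 46 = 460.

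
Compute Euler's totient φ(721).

612

Factor: 721 = 7 · 103.
φ(721) = (7−1) · (103−1) = 6 · 102 = 612.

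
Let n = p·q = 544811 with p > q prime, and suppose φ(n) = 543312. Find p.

883

φ(n) = (p−1)(q−1) = n − (p+q) + 1, so p + q = 544811 − 543312 + 1 = 1500.
p and q are the roots of t² − 1500t + 544811 = 0.
Discriminant: 1500² − 4·544811 = 2250000 − 2179244 = 70756; √70756 = 266.
q = (1500 − 266)/2 = 617, p = (1500 + 266)/2 = 883.
Check: 617 · 883 = 544811.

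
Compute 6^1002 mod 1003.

134

6^1 ≡ 6 (mod 1003)
6^2 ≡ 6^2 = 36 ≡ 36 (mod 1003)
6^4 ≡ 36^2 = 1296 ≡ 293 (mod 1003)
6^8 ≡ 293^2 = 85849 ≡ 594 (mod 1003)
6^16 ≡ 594^2 = 352836 ≡ 783 (mod 1003)
6^32 ≡ 783^2 = 613089 ≡ 256 (mod 1003)
6^64 ≡ 256^2 = 65536 ≡ 341 (mod 1003)
6^128 ≡ 341^2 = 116281 ≡ 936 (mod 1003)
6^256 ≡ 936^2 = 876096 ≡ 477 (mod 1003)
6^512 ≡ 477^2 = 227529 ≡ 851 (mod 1003)
1002 = 512 + 256 + 128 + 64 + 32 + 8 + 2 in binary powers of 2.
So 6^1002 ≡ 851 · 477 · 936 · 341 · 256 · 594 · 36 ≡ 134 (mod 1003).
Since 134 ≠ 1, base 6 is a Fermat witness: 1003 is composite.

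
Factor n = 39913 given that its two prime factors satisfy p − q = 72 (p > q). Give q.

167

Since p = q + 72, we have 39913 = q(q + 72), so q² + 72q − 39913 = 0.
Discriminant: 72² + 4·39913 = 5184 + 159652 = 164836; √164836 = 406.
q = (−72 + 406)/2 = 167, and p = q + 72 = 239.
Check: 167 · 239 = 39913.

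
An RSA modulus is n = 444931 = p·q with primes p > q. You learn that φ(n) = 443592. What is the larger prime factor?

733

φ(n) = (p−1)(q−1) = n − (p+q) + 1, so p + q = 444931 − 443592 + 1 = 1340.
p and q are the roots of t² − 1340t + 444931 = 0.
Discriminant: 1340² − 4·444931 = 1795600 − 1779724 = 15876; √15876 = 126.
q = (1340 − 126)/2 = 607, p = (1340 + 126)/2 = 733.
Check: 607 · 733 = 444931.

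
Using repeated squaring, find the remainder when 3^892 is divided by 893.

3^1 ≡ 3 (mod 893)
3^2 ≡ 3^2 = 9 ≡ 9 (mod 893)
3^4 ≡ 9^2 = 81 ≡ 81 (mod 893)
3^8 ≡ 81^2 = 6561 ≡ 310 (mod 893)
3^16 ≡ 310^2 = 96100 ≡ 549 (mod 893)
3^32 ≡ 549^2 = 301401 ≡ 460 (mod 893)
3^64 ≡ 460^2 = 211600 ≡ 852 (mod 893)
3^128 ≡ 852^2 = 725904 ≡ 788 (mod 893)
3^256 ≡ 788^2 = 620944 ≡ 309 (mod 893)
3^512 ≡ 309^2 = 95481 ≡ 823 (mod 893)
892 = 512 + 256 + 64 + 32 + 16 + 8 + 4 in binary powers of 2.
So 3^892 ≡ 823 · 309 · 852 · 460 · 549 · 310 · 81 ≡ 852 (mod 893).
Since 852 ≠ 1, base 3 is a Fermat witness: 893 is composite.

852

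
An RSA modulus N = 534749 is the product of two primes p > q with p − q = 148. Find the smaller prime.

Since p = q + 148, we have 534749 = q(q + 148), so q² + 148q − 534749 = 0.
Discriminant: 148² + 4·534749 = 21904 + 2138996 = 2160900; √2160900 = 1470.
q = (−148 + 1470)/2 = 661, and p = q + 148 = 809.
Check: 661 · 809 = 534749.

661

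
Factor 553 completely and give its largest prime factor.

79

553 = 7 · 79
79 is prime.
So 553 = 7 · 79; the largest prime factor is 79.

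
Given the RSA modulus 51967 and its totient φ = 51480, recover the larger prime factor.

331

φ(n) = (p−1)(q−1) = n − (p+q) + 1, so p + q = 51967 − 51480 + 1 = 488.
p and q are the roots of t² − 488t + 51967 = 0.
Discriminant: 488² − 4·51967 = 238144 − 207868 = 30276; √30276 = 174.
q = (488 − 174)/2 = 157, p = (488 + 174)/2 = 331.
Check: 157 · 331 = 51967.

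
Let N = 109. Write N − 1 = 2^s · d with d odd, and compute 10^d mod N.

33

109 − 1 = 108 = 2^2 · 27, so d = 27.
10^1 ≡ 10 (mod 109)
10^2 ≡ 10^2 = 100 ≡ 100 (mod 109)
10^4 ≡ 100^2 = 10000 ≡ 81 (mod 109)
10^8 ≡ 81^2 = 6561 ≡ 21 (mod 109)
10^16 ≡ 21^2 = 441 ≡ 5 (mod 109)
27 = 16 + 8 + 2 + 1 in binary powers of 2.
So 10^27 ≡ 5 · 21 · 100 · 10 ≡ 33 (mod 109).
Squaring chain: 33 → 108; reaches −1, so base 10 does not prove 109 composite.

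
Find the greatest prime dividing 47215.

71

47215 = 5 · 9443
9443 = 7 · 1349
1349 = 19 · 71
71 is prime.
So 47215 = 5 · 7 · 19 · 71; the largest prime factor is 71.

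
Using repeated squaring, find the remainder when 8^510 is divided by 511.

1

8^1 ≡ 8 (mod 511)
8^2 ≡ 8^2 = 64 ≡ 64 (mod 511)
8^4 ≡ 64^2 = 4096 ≡ 8 (mod 511)
8^8 ≡ 8^2 = 64 ≡ 64 (mod 511)
8^16 ≡ 64^2 = 4096 ≡ 8 (mod 511)
8^32 ≡ 8^2 = 64 ≡ 64 (mod 511)
8^64 ≡ 64^2 = 4096 ≡ 8 (mod 511)
8^128 ≡ 8^2 = 64 ≡ 64 (mod 511)
8^256 ≡ 64^2 = 4096 ≡ 8 (mod 511)
510 = 256 + 128 + 64 + 32 + 16 + 8 + 4 + 2 in binary powers of 2.
So 8^510 ≡ 8 · 64 · 8 · 64 · 8 · 64 · 8 · 64 ≡ 1 (mod 511).
Since the result is 1, base 8 gives no evidence that 511 is composite.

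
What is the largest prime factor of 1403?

1403 = 23 · 61
61 is prime.
So 1403 = 23 · 61; the largest prime factor is 61.

61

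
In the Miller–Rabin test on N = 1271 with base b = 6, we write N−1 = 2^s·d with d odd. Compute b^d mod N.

243

1271 − 1 = 1270 = 2^1 · 635, so d = 635.
6^1 ≡ 6 (mod 1271)
6^2 ≡ 6^2 = 36 ≡ 36 (mod 1271)
6^4 ≡ 36^2 = 1296 ≡ 25 (mod 1271)
6^8 ≡ 25^2 = 625 ≡ 625 (mod 1271)
6^16 ≡ 625^2 = 390625 ≡ 428 (mod 1271)
6^32 ≡ 428^2 = 183184 ≡ 160 (mod 1271)
6^64 ≡ 160^2 = 25600 ≡ 180 (mod 1271)
6^128 ≡ 180^2 = 32400 ≡ 625 (mod 1271)
6^256 ≡ 625^2 = 390625 ≡ 428 (mod 1271)
6^512 ≡ 428^2 = 183184 ≡ 160 (mod 1271)
635 = 512 + 64 + 32 + 16 + 8 + 2 + 1 in binary powers of 2.
So 6^635 ≡ 160 · 180 · 160 · 428 · 625 · 36 · 6 ≡ 243 (mod 1271).
Squaring chain: 243; never reaches −1, so base 6 is a Miller–Rabin witness that 1271 is composite.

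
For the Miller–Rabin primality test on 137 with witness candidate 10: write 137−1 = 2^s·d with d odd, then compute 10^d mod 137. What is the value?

137 − 1 = 136 = 2^3 · 17, so d = 17.
10^1 ≡ 10 (mod 137)
10^2 ≡ 10^2 = 100 ≡ 100 (mod 137)
10^4 ≡ 100^2 = 10000 ≡ 136 (mod 137)
10^8 ≡ 136^2 = 18496 ≡ 1 (mod 137)
10^16 ≡ 1^2 = 1 ≡ 1 (mod 137)
17 = 16 + 1 in binary powers of 2.
So 10^17 ≡ 1 · 10 ≡ 10 (mod 137).
Squaring chain: 10 → 100 → 136; reaches −1, so base 10 does not prove 137 composite.

10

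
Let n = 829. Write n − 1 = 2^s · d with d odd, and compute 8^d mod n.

829 − 1 = 828 = 2^2 · 207, so d = 207.
8^1 ≡ 8 (mod 829)
8^2 ≡ 8^2 = 64 ≡ 64 (mod 829)
8^4 ≡ 64^2 = 4096 ≡ 780 (mod 829)
8^8 ≡ 780^2 = 608400 ≡ 743 (mod 829)
8^16 ≡ 743^2 = 552049 ≡ 764 (mod 829)
8^32 ≡ 764^2 = 583696 ≡ 80 (mod 829)
8^64 ≡ 80^2 = 6400 ≡ 597 (mod 829)
8^128 ≡ 597^2 = 356409 ≡ 768 (mod 829)
207 = 128 + 64 + 8 + 4 + 2 + 1 in binary powers of 2.
So 8^207 ≡ 768 · 597 · 743 · 780 · 64 · 8 ≡ 246 (mod 829).
Squaring chain: 246 → 828; reaches −1, so base 8 does not prove 829 composite.

246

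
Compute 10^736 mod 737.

10^1 ≡ 10 (mod 737)
10^2 ≡ 10^2 = 100 ≡ 100 (mod 737)
10^4 ≡ 100^2 = 10000 ≡ 419 (mod 737)
10^8 ≡ 419^2 = 175561 ≡ 155 (mod 737)
10^16 ≡ 155^2 = 24025 ≡ 441 (mod 737)
10^32 ≡ 441^2 = 194481 ≡ 650 (mod 737)
10^64 ≡ 650^2 = 422500 ≡ 199 (mod 737)
10^128 ≡ 199^2 = 39601 ≡ 540 (mod 737)
10^256 ≡ 540^2 = 291600 ≡ 485 (mod 737)
10^512 ≡ 485^2 = 235225 ≡ 122 (mod 737)
736 = 512 + 128 + 64 + 32 in binary powers of 2.
So 10^736 ≡ 122 · 540 · 199 · 650 ≡ 23 (mod 737).
Since 23 ≠ 1, base 10 is a Fermat witness: 737 is composite.

23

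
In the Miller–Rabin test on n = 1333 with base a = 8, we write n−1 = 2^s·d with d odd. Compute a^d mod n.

1333 − 1 = 1332 = 2^2 · 333, so d = 333.
8^1 ≡ 8 (mod 1333)
8^2 ≡ 8^2 = 64 ≡ 64 (mod 1333)
8^4 ≡ 64^2 = 4096 ≡ 97 (mod 1333)
8^8 ≡ 97^2 = 9409 ≡ 78 (mod 1333)
8^16 ≡ 78^2 = 6084 ≡ 752 (mod 1333)
8^32 ≡ 752^2 = 565504 ≡ 312 (mod 1333)
8^64 ≡ 312^2 = 97344 ≡ 35 (mod 1333)
8^128 ≡ 35^2 = 1225 ≡ 1225 (mod 1333)
8^256 ≡ 1225^2 = 1500625 ≡ 1000 (mod 1333)
333 = 256 + 64 + 8 + 4 + 1 in binary powers of 2.
So 8^333 ≡ 1000 · 35 · 78 · 97 · 8 ≡ 419 (mod 1333).
Squaring chain: 419 → 938; never reaches −1, so base 8 is a Miller–Rabin witness that 1333 is composite.

419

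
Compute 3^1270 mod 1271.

893

3^1 ≡ 3 (mod 1271)
3^2 ≡ 3^2 = 9 ≡ 9 (mod 1271)
3^4 ≡ 9^2 = 81 ≡ 81 (mod 1271)
3^8 ≡ 81^2 = 6561 ≡ 206 (mod 1271)
3^16 ≡ 206^2 = 42436 ≡ 493 (mod 1271)
3^32 ≡ 493^2 = 243049 ≡ 288 (mod 1271)
3^64 ≡ 288^2 = 82944 ≡ 329 (mod 1271)
3^128 ≡ 329^2 = 108241 ≡ 206 (mod 1271)
3^256 ≡ 206^2 = 42436 ≡ 493 (mod 1271)
3^512 ≡ 493^2 = 243049 ≡ 288 (mod 1271)
3^1024 ≡ 288^2 = 82944 ≡ 329 (mod 1271)
1270 = 1024 + 128 + 64 + 32 + 16 + 4 + 2 in binary powers of 2.
So 3^1270 ≡ 329 · 206 · 329 · 288 · 493 · 81 · 9 ≡ 893 (mod 1271).
Since 893 ≠ 1, base 3 is a Fermat witness: 1271 is composite.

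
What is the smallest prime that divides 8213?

43

8213 is odd.
Digit sum 14, not divisible by 3.
Ends in 3: not divisible by 5.
7: 8213 = 7·1173 + 2
11: 8213 = 11·746 + 7
13: 8213 = 13·631 + 10
17: 8213 = 17·483 + 2
19: 8213 = 19·432 + 5
23: 8213 = 23·357 + 2
29: 8213 = 29·283 + 6
31: 8213 = 31·264 + 29
37: 8213 = 37·221 + 36
41: 8213 = 41·200 + 13
43: 8213 = 43·191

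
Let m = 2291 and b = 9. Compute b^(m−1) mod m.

9^1 ≡ 9 (mod 2291)
9^2 ≡ 9^2 = 81 ≡ 81 (mod 2291)
9^4 ≡ 81^2 = 6561 ≡ 1979 (mod 2291)
9^8 ≡ 1979^2 = 3916441 ≡ 1122 (mod 2291)
9^16 ≡ 1122^2 = 1258884 ≡ 1125 (mod 2291)
9^32 ≡ 1125^2 = 1265625 ≡ 993 (mod 2291)
9^64 ≡ 993^2 = 986049 ≡ 919 (mod 2291)
9^128 ≡ 919^2 = 844561 ≡ 1473 (mod 2291)
9^256 ≡ 1473^2 = 2169729 ≡ 152 (mod 2291)
9^512 ≡ 152^2 = 23104 ≡ 194 (mod 2291)
9^1024 ≡ 194^2 = 37636 ≡ 980 (mod 2291)
9^2048 ≡ 980^2 = 960400 ≡ 471 (mod 2291)
2290 = 2048 + 128 + 64 + 32 + 16 + 2 in binary powers of 2.
So 9^2290 ≡ 471 · 1473 · 919 · 993 · 1125 · 81 ≡ 426 (mod 2291).
Since 426 ≠ 1, base 9 is a Fermat witness: 2291 is composite.

426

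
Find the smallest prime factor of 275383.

275383 is odd.
Digit sum 28, not divisible by 3.
Ends in 3: not divisible by 5.
7: 275383 = 7·39340 + 3
11: 275383 = 11·25034 + 9
13: 275383 = 13·21183 + 4
17: 275383 = 17·16199

17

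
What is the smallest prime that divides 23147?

79

23147 is odd.
Digit sum 17, not divisible by 3.
Ends in 7: not divisible by 5.
7: 23147 = 7·3306 + 5
11: 23147 = 11·2104 + 3
13: 23147 = 13·1780 + 7
17: 23147 = 17·1361 + 10
19: 23147 = 19·1218 + 5
23: 23147 = 23·1006 + 9
29: 23147 = 29·798 + 5
31: 23147 = 31·746 + 21
37: 23147 = 37·625 + 22
41: 23147 = 41·564 + 23
43: 23147 = 43·538 + 13
47: 23147 = 47·492 + 23
53: 23147 = 53·436 + 39
59: 23147 = 59·392 + 19
61: 23147 = 61·379 + 28
67: 23147 = 67·345 + 32
71: 23147 = 71·326 + 1
73: 23147 = 73·317 + 6
79: 23147 = 79·293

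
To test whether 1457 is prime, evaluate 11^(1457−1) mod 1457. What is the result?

392

11^1 ≡ 11 (mod 1457)
11^2 ≡ 11^2 = 121 ≡ 121 (mod 1457)
11^4 ≡ 121^2 = 14641 ≡ 71 (mod 1457)
11^8 ≡ 71^2 = 5041 ≡ 670 (mod 1457)
11^16 ≡ 670^2 = 448900 ≡ 144 (mod 1457)
11^32 ≡ 144^2 = 20736 ≡ 338 (mod 1457)
11^64 ≡ 338^2 = 114244 ≡ 598 (mod 1457)
11^128 ≡ 598^2 = 357604 ≡ 639 (mod 1457)
11^256 ≡ 639^2 = 408321 ≡ 361 (mod 1457)
11^512 ≡ 361^2 = 130321 ≡ 648 (mod 1457)
11^1024 ≡ 648^2 = 419904 ≡ 288 (mod 1457)
1456 = 1024 + 256 + 128 + 32 + 16 in binary powers of 2.
So 11^1456 ≡ 288 · 361 · 639 · 338 · 144 ≡ 392 (mod 1457).
Since 392 ≠ 1, base 11 is a Fermat witness: 1457 is composite.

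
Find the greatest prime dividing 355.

71

355 = 5 · 71
71 is prime.
So 355 = 5 · 71; the largest prime factor is 71.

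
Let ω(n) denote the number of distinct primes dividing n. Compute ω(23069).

23069 = 17 · 1357
1357 = 23 · 59
23069 = 17 · 23 · 59, which has 3 distinct prime factors.

3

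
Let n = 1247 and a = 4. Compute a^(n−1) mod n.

1

4^1 ≡ 4 (mod 1247)
4^2 ≡ 4^2 = 16 ≡ 16 (mod 1247)
4^4 ≡ 16^2 = 256 ≡ 256 (mod 1247)
4^8 ≡ 256^2 = 65536 ≡ 692 (mod 1247)
4^16 ≡ 692^2 = 478864 ≡ 16 (mod 1247)
4^32 ≡ 16^2 = 256 ≡ 256 (mod 1247)
4^64 ≡ 256^2 = 65536 ≡ 692 (mod 1247)
4^128 ≡ 692^2 = 478864 ≡ 16 (mod 1247)
4^256 ≡ 16^2 = 256 ≡ 256 (mod 1247)
4^512 ≡ 256^2 = 65536 ≡ 692 (mod 1247)
4^1024 ≡ 692^2 = 478864 ≡ 16 (mod 1247)
1246 = 1024 + 128 + 64 + 16 + 8 + 4 + 2 in binary powers of 2.
So 4^1246 ≡ 16 · 16 · 692 · 16 · 692 · 256 · 16 ≡ 1 (mod 1247).
Since the result is 1, base 4 gives no evidence that 1247 is composite.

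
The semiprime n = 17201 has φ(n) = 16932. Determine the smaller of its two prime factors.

φ(n) = (p−1)(q−1) = n − (p+q) + 1, so p + q = 17201 − 16932 + 1 = 270.
p and q are the roots of t² − 270t + 17201 = 0.
Discriminant: 270² − 4·17201 = 72900 − 68804 = 4096; √4096 = 64.
q = (270 − 64)/2 = 103, p = (270 + 64)/2 = 167.
Check: 103 · 167 = 17201.

103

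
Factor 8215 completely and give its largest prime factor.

53

8215 = 5 · 1643
1643 = 31 · 53
53 is prime.
So 8215 = 5 · 31 · 53; the largest prime factor is 53.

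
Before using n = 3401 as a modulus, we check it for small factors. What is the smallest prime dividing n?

3401 is odd.
Digit sum 8, not divisible by 3.
Ends in 1: not divisible by 5.
7: 3401 = 7·485 + 6
11: 3401 = 11·309 + 2
13: 3401 = 13·261 + 8
17: 3401 = 17·200 + 1
19: 3401 = 19·179

19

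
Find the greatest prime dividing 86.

43

86 = 2 · 43
43 is prime.
So 86 = 2 · 43; the largest prime factor is 43.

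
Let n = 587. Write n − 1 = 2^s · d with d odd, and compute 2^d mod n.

587 − 1 = 586 = 2^1 · 293, so d = 293.
2^1 ≡ 2 (mod 587)
2^2 ≡ 2^2 = 4 ≡ 4 (mod 587)
2^4 ≡ 4^2 = 16 ≡ 16 (mod 587)
2^8 ≡ 16^2 = 256 ≡ 256 (mod 587)
2^16 ≡ 256^2 = 65536 ≡ 379 (mod 587)
2^32 ≡ 379^2 = 143641 ≡ 413 (mod 587)
2^64 ≡ 413^2 = 170569 ≡ 339 (mod 587)
2^128 ≡ 339^2 = 114921 ≡ 456 (mod 587)
2^256 ≡ 456^2 = 207936 ≡ 138 (mod 587)
293 = 256 + 32 + 4 + 1 in binary powers of 2.
So 2^293 ≡ 138 · 413 · 16 · 2 ≡ 586 (mod 587).
Since 2^d ≡ 586 (mod 587), base 2 does not prove 587 composite.

586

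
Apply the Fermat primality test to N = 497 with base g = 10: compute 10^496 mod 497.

10^1 ≡ 10 (mod 497)
10^2 ≡ 10^2 = 100 ≡ 100 (mod 497)
10^4 ≡ 100^2 = 10000 ≡ 60 (mod 497)
10^8 ≡ 60^2 = 3600 ≡ 121 (mod 497)
10^16 ≡ 121^2 = 14641 ≡ 228 (mod 497)
10^32 ≡ 228^2 = 51984 ≡ 296 (mod 497)
10^64 ≡ 296^2 = 87616 ≡ 144 (mod 497)
10^128 ≡ 144^2 = 20736 ≡ 359 (mod 497)
10^256 ≡ 359^2 = 128881 ≡ 158 (mod 497)
496 = 256 + 128 + 64 + 32 + 16 in binary powers of 2.
So 10^496 ≡ 158 · 359 · 144 · 296 · 228 ≡ 249 (mod 497).
Since 249 ≠ 1, base 10 is a Fermat witness: 497 is composite.

249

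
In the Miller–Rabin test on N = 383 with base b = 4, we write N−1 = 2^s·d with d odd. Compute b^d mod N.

383 − 1 = 382 = 2^1 · 191, so d = 191.
4^1 ≡ 4 (mod 383)
4^2 ≡ 4^2 = 16 ≡ 16 (mod 383)
4^4 ≡ 16^2 = 256 ≡ 256 (mod 383)
4^8 ≡ 256^2 = 65536 ≡ 43 (mod 383)
4^16 ≡ 43^2 = 1849 ≡ 317 (mod 383)
4^32 ≡ 317^2 = 100489 ≡ 143 (mod 383)
4^64 ≡ 143^2 = 20449 ≡ 150 (mod 383)
4^128 ≡ 150^2 = 22500 ≡ 286 (mod 383)
191 = 128 + 32 + 16 + 8 + 4 + 2 + 1 in binary powers of 2.
So 4^191 ≡ 286 · 143 · 317 · 43 · 256 · 16 · 4 ≡ 1 (mod 383).
Since 4^d ≡ 1 (mod 383), base 4 does not prove 383 composite.

1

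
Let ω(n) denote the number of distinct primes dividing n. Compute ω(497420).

497420 = 2^2 · 124355
124355 = 5 · 24871
24871 = 7 · 3553
3553 = 11 · 323
323 = 17 · 19
497420 = 2^2 · 5 · 7 · 11 · 17 · 19, which has 6 distinct prime factors.

6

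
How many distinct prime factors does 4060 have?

4060 = 2^2 · 1015
1015 = 5 · 203
203 = 7 · 29
4060 = 2^2 · 5 · 7 · 29, which has 4 distinct prime factors.

4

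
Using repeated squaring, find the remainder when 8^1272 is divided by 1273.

8^1 ≡ 8 (mod 1273)
8^2 ≡ 8^2 = 64 ≡ 64 (mod 1273)
8^4 ≡ 64^2 = 4096 ≡ 277 (mod 1273)
8^8 ≡ 277^2 = 76729 ≡ 349 (mod 1273)
8^16 ≡ 349^2 = 121801 ≡ 866 (mod 1273)
8^32 ≡ 866^2 = 749956 ≡ 159 (mod 1273)
8^64 ≡ 159^2 = 25281 ≡ 1094 (mod 1273)
8^128 ≡ 1094^2 = 1196836 ≡ 216 (mod 1273)
8^256 ≡ 216^2 = 46656 ≡ 828 (mod 1273)
8^512 ≡ 828^2 = 685584 ≡ 710 (mod 1273)
8^1024 ≡ 710^2 = 504100 ≡ 1265 (mod 1273)
1272 = 1024 + 128 + 64 + 32 + 16 + 8 in binary powers of 2.
So 8^1272 ≡ 1265 · 216 · 1094 · 159 · 866 · 349 ≡ 685 (mod 1273).
Since 685 ≠ 1, base 8 is a Fermat witness: 1273 is composite.

685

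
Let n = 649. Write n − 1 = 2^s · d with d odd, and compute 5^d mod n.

643

649 − 1 = 648 = 2^3 · 81, so d = 81.
5^1 ≡ 5 (mod 649)
5^2 ≡ 5^2 = 25 ≡ 25 (mod 649)
5^4 ≡ 25^2 = 625 ≡ 625 (mod 649)
5^8 ≡ 625^2 = 390625 ≡ 576 (mod 649)
5^16 ≡ 576^2 = 331776 ≡ 137 (mod 649)
5^32 ≡ 137^2 = 18769 ≡ 597 (mod 649)
5^64 ≡ 597^2 = 356409 ≡ 108 (mod 649)
81 = 64 + 16 + 1 in binary powers of 2.
So 5^81 ≡ 108 · 137 · 5 ≡ 643 (mod 649).
Squaring chain: 643 → 36 → 647; never reaches −1, so base 5 is a Miller–Rabin witness that 649 is composite.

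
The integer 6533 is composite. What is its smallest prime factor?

6533 is odd.
Digit sum 17, not divisible by 3.
Ends in 3: not divisible by 5.
7: 6533 = 7·933 + 2
11: 6533 = 11·593 + 10
13: 6533 = 13·502 + 7
17: 6533 = 17·384 + 5
19: 6533 = 19·343 + 16
23: 6533 = 23·284 + 1
29: 6533 = 29·225 + 8
31: 6533 = 31·210 + 23
37: 6533 = 37·176 + 21
41: 6533 = 41·159 + 14
43: 6533 = 43·151 + 40
47: 6533 = 47·139

47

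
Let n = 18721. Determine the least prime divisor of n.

18721 is odd.
Digit sum 19, not divisible by 3.
Ends in 1: not divisible by 5.
7: 18721 = 7·2674 + 3
11: 18721 = 11·1701 + 10
13: 18721 = 13·1440 + 1
17: 18721 = 17·1101 + 4
19: 18721 = 19·985 + 6
23: 18721 = 23·813 + 22
29: 18721 = 29·645 + 16
31: 18721 = 31·603 + 28
37: 18721 = 37·505 + 36
41: 18721 = 41·456 + 25
43: 18721 = 43·435 + 16
47: 18721 = 47·398 + 15
53: 18721 = 53·353 + 12
59: 18721 = 59·317 + 18
61: 18721 = 61·306 + 55
67: 18721 = 67·279 + 28
71: 18721 = 71·263 + 48
73: 18721 = 73·256 + 33
79: 18721 = 79·236 + 77
83: 18721 = 83·225 + 46
89: 18721 = 89·210 + 31
97: 18721 = 97·193

97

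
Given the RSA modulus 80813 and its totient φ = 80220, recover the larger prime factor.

φ(n) = (p−1)(q−1) = n − (p+q) + 1, so p + q = 80813 − 80220 + 1 = 594.
p and q are the roots of t² − 594t + 80813 = 0.
Discriminant: 594² − 4·80813 = 352836 − 323252 = 29584; √29584 = 172.
q = (594 − 172)/2 = 211, p = (594 + 172)/2 = 383.
Check: 211 · 383 = 80813.

383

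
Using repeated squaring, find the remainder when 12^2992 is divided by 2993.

12^1 ≡ 12 (mod 2993)
12^2 ≡ 12^2 = 144 ≡ 144 (mod 2993)
12^4 ≡ 144^2 = 20736 ≡ 2778 (mod 2993)
12^8 ≡ 2778^2 = 7717284 ≡ 1330 (mod 2993)
12^16 ≡ 1330^2 = 1768900 ≡ 37 (mod 2993)
12^32 ≡ 37^2 = 1369 ≡ 1369 (mod 2993)
12^64 ≡ 1369^2 = 1874161 ≡ 543 (mod 2993)
12^128 ≡ 543^2 = 294849 ≡ 1535 (mod 2993)
12^256 ≡ 1535^2 = 2356225 ≡ 734 (mod 2993)
12^512 ≡ 734^2 = 538756 ≡ 16 (mod 2993)
12^1024 ≡ 16^2 = 256 ≡ 256 (mod 2993)
12^2048 ≡ 256^2 = 65536 ≡ 2683 (mod 2993)
2992 = 2048 + 512 + 256 + 128 + 32 + 16 in binary powers of 2.
So 12^2992 ≡ 2683 · 16 · 734 · 1535 · 1369 · 37 ≡ 1902 (mod 2993).
Since 1902 ≠ 1, base 12 is a Fermat witness: 2993 is composite.

1902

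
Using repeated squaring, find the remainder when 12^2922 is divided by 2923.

2378

12^1 ≡ 12 (mod 2923)
12^2 ≡ 12^2 = 144 ≡ 144 (mod 2923)
12^4 ≡ 144^2 = 20736 ≡ 275 (mod 2923)
12^8 ≡ 275^2 = 75625 ≡ 2550 (mod 2923)
12^16 ≡ 2550^2 = 6502500 ≡ 1748 (mod 2923)
12^32 ≡ 1748^2 = 3055504 ≡ 969 (mod 2923)
12^64 ≡ 969^2 = 938961 ≡ 678 (mod 2923)
12^128 ≡ 678^2 = 459684 ≡ 773 (mod 2923)
12^256 ≡ 773^2 = 597529 ≡ 1237 (mod 2923)
12^512 ≡ 1237^2 = 1530169 ≡ 1440 (mod 2923)
12^1024 ≡ 1440^2 = 2073600 ≡ 1193 (mod 2923)
12^2048 ≡ 1193^2 = 1423249 ≡ 2671 (mod 2923)
2922 = 2048 + 512 + 256 + 64 + 32 + 8 + 2 in binary powers of 2.
So 12^2922 ≡ 2671 · 1440 · 1237 · 678 · 969 · 2550 · 144 ≡ 2378 (mod 2923).
Since 2378 ≠ 1, base 12 is a Fermat witness: 2923 is composite.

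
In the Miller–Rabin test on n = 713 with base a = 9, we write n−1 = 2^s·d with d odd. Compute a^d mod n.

193

713 − 1 = 712 = 2^3 · 89, so d = 89.
9^1 ≡ 9 (mod 713)
9^2 ≡ 9^2 = 81 ≡ 81 (mod 713)
9^4 ≡ 81^2 = 6561 ≡ 144 (mod 713)
9^8 ≡ 144^2 = 20736 ≡ 59 (mod 713)
9^16 ≡ 59^2 = 3481 ≡ 629 (mod 713)
9^32 ≡ 629^2 = 395641 ≡ 639 (mod 713)
9^64 ≡ 639^2 = 408321 ≡ 485 (mod 713)
89 = 64 + 16 + 8 + 1 in binary powers of 2.
So 9^89 ≡ 485 · 629 · 59 · 9 ≡ 193 (mod 713).
Squaring chain: 193 → 173 → 696; never reaches −1, so base 9 is a Miller–Rabin witness that 713 is composite.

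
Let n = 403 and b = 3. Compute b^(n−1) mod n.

287

3^1 ≡ 3 (mod 403)
3^2 ≡ 3^2 = 9 ≡ 9 (mod 403)
3^4 ≡ 9^2 = 81 ≡ 81 (mod 403)
3^8 ≡ 81^2 = 6561 ≡ 113 (mod 403)
3^16 ≡ 113^2 = 12769 ≡ 276 (mod 403)
3^32 ≡ 276^2 = 76176 ≡ 9 (mod 403)
3^64 ≡ 9^2 = 81 ≡ 81 (mod 403)
3^128 ≡ 81^2 = 6561 ≡ 113 (mod 403)
3^256 ≡ 113^2 = 12769 ≡ 276 (mod 403)
402 = 256 + 128 + 16 + 2 in binary powers of 2.
So 3^402 ≡ 276 · 113 · 276 · 9 ≡ 287 (mod 403).
Since 287 ≠ 1, base 3 is a Fermat witness: 403 is composite.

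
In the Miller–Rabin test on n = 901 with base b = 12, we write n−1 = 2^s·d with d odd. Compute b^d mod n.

901 − 1 = 900 = 2^2 · 225, so d = 225.
12^1 ≡ 12 (mod 901)
12^2 ≡ 12^2 = 144 ≡ 144 (mod 901)
12^4 ≡ 144^2 = 20736 ≡ 13 (mod 901)
12^8 ≡ 13^2 = 169 ≡ 169 (mod 901)
12^16 ≡ 169^2 = 28561 ≡ 630 (mod 901)
12^32 ≡ 630^2 = 396900 ≡ 460 (mod 901)
12^64 ≡ 460^2 = 211600 ≡ 766 (mod 901)
12^128 ≡ 766^2 = 586756 ≡ 205 (mod 901)
225 = 128 + 64 + 32 + 1 in binary powers of 2.
So 12^225 ≡ 205 · 766 · 460 · 12 ≡ 352 (mod 901).
Squaring chain: 352 → 467; never reaches −1, so base 12 is a Miller–Rabin witness that 901 is composite.

352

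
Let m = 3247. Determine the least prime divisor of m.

17

3247 is odd.
Digit sum 16, not divisible by 3.
Ends in 7: not divisible by 5.
7: 3247 = 7·463 + 6
11: 3247 = 11·295 + 2
13: 3247 = 13·249 + 10
17: 3247 = 17·191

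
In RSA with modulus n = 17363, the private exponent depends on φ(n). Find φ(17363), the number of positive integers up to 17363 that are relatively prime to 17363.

17088

Factor: 17363 = 97 · 179.
φ(17363) = (97−1) · (179−1) = 96 · 178 = 17088.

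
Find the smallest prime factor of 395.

5

395 is odd.
Digit sum 17, not divisible by 3.
Ends in 5: divisible by 5.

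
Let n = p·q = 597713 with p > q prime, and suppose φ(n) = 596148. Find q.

φ(n) = (p−1)(q−1) = n − (p+q) + 1, so p + q = 597713 − 596148 + 1 = 1566.
p and q are the roots of t² − 1566t + 597713 = 0.
Discriminant: 1566² − 4·597713 = 2452356 − 2390852 = 61504; √61504 = 248.
q = (1566 − 248)/2 = 659, p = (1566 + 248)/2 = 907.
Check: 659 · 907 = 597713.

659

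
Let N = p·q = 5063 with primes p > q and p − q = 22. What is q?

61

Since p = q + 22, we have 5063 = q(q + 22), so q² + 22q − 5063 = 0.
Discriminant: 22² + 4·5063 = 484 + 20252 = 20736; √20736 = 144.
q = (−22 + 144)/2 = 61, and p = q + 22 = 83.
Check: 61 · 83 = 5063.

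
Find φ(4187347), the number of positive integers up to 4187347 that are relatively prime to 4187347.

Factor: 4187347 = 149 · 157 · 179.
φ(4187347) = (149−1) · (157−1) · (179−1) = 148 · 156 · 178 = 4109664.

4109664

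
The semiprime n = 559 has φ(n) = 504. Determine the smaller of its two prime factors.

φ(n) = (p−1)(q−1) = n − (p+q) + 1, so p + q = 559 − 504 + 1 = 56.
p and q are the roots of t² − 56t + 559 = 0.
Discriminant: 56² − 4·559 = 3136 − 2236 = 900; √900 = 30.
q = (56 − 30)/2 = 13, p = (56 + 30)/2 = 43.
Check: 13 · 43 = 559.

13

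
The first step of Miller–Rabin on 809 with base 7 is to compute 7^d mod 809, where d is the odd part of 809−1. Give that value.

809 − 1 = 808 = 2^3 · 101, so d = 101.
7^1 ≡ 7 (mod 809)
7^2 ≡ 7^2 = 49 ≡ 49 (mod 809)
7^4 ≡ 49^2 = 2401 ≡ 783 (mod 809)
7^8 ≡ 783^2 = 613089 ≡ 676 (mod 809)
7^16 ≡ 676^2 = 456976 ≡ 700 (mod 809)
7^32 ≡ 700^2 = 490000 ≡ 555 (mod 809)
7^64 ≡ 555^2 = 308025 ≡ 605 (mod 809)
101 = 64 + 32 + 4 + 1 in binary powers of 2.
So 7^101 ≡ 605 · 555 · 783 · 7 ≡ 1 (mod 809).
Since 7^d ≡ 1 (mod 809), base 7 does not prove 809 composite.

1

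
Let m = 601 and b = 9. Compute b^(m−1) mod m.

9^1 ≡ 9 (mod 601)
9^2 ≡ 9^2 = 81 ≡ 81 (mod 601)
9^4 ≡ 81^2 = 6561 ≡ 551 (mod 601)
9^8 ≡ 551^2 = 303601 ≡ 96 (mod 601)
9^16 ≡ 96^2 = 9216 ≡ 201 (mod 601)
9^32 ≡ 201^2 = 40401 ≡ 134 (mod 601)
9^64 ≡ 134^2 = 17956 ≡ 527 (mod 601)
9^128 ≡ 527^2 = 277729 ≡ 67 (mod 601)
9^256 ≡ 67^2 = 4489 ≡ 282 (mod 601)
9^512 ≡ 282^2 = 79524 ≡ 192 (mod 601)
600 = 512 + 64 + 16 + 8 in binary powers of 2.
So 9^600 ≡ 192 · 527 · 201 · 96 ≡ 1 (mod 601).
Since the result is 1, base 9 gives no evidence that 601 is composite.

1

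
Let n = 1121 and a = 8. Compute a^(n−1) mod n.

638

8^1 ≡ 8 (mod 1121)
8^2 ≡ 8^2 = 64 ≡ 64 (mod 1121)
8^4 ≡ 64^2 = 4096 ≡ 733 (mod 1121)
8^8 ≡ 733^2 = 537289 ≡ 330 (mod 1121)
8^16 ≡ 330^2 = 108900 ≡ 163 (mod 1121)
8^32 ≡ 163^2 = 26569 ≡ 786 (mod 1121)
8^64 ≡ 786^2 = 617796 ≡ 125 (mod 1121)
8^128 ≡ 125^2 = 15625 ≡ 1052 (mod 1121)
8^256 ≡ 1052^2 = 1106704 ≡ 277 (mod 1121)
8^512 ≡ 277^2 = 76729 ≡ 501 (mod 1121)
8^1024 ≡ 501^2 = 251001 ≡ 1018 (mod 1121)
1120 = 1024 + 64 + 32 in binary powers of 2.
So 8^1120 ≡ 1018 · 125 · 786 ≡ 638 (mod 1121).
Since 638 ≠ 1, base 8 is a Fermat witness: 1121 is composite.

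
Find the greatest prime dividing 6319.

6319 = 71 · 89
89 is prime.
So 6319 = 71 · 89; the largest prime factor is 89.

89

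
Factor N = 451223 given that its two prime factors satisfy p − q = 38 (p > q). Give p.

691

Since p = q + 38, we have 451223 = q(q + 38), so q² + 38q − 451223 = 0.
Discriminant: 38² + 4·451223 = 1444 + 1804892 = 1806336; √1806336 = 1344.
q = (−38 + 1344)/2 = 653, and p = q + 38 = 691.
Check: 653 · 691 = 451223.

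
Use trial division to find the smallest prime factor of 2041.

2041 is odd.
Digit sum 7, not divisible by 3.
Ends in 1: not divisible by 5.
7: 2041 = 7·291 + 4
11: 2041 = 11·185 + 6
13: 2041 = 13·157

13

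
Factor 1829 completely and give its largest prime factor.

59

1829 = 31 · 59
59 is prime.
So 1829 = 31 · 59; the largest prime factor is 59.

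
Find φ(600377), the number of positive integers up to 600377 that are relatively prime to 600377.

Factor: 600377 = 31 · 107 · 181.
φ(600377) = (31−1) · (107−1) · (181−1) = 30 · 106 · 180 = 572400.

572400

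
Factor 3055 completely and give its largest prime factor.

47

3055 = 5 · 611
611 = 13 · 47
47 is prime.
So 3055 = 5 · 13 · 47; the largest prime factor is 47.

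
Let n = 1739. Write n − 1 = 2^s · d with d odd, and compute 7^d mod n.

1739 − 1 = 1738 = 2^1 · 869, so d = 869.
7^1 ≡ 7 (mod 1739)
7^2 ≡ 7^2 = 49 ≡ 49 (mod 1739)
7^4 ≡ 49^2 = 2401 ≡ 662 (mod 1739)
7^8 ≡ 662^2 = 438244 ≡ 16 (mod 1739)
7^16 ≡ 16^2 = 256 ≡ 256 (mod 1739)
7^32 ≡ 256^2 = 65536 ≡ 1193 (mod 1739)
7^64 ≡ 1193^2 = 1423249 ≡ 747 (mod 1739)
7^128 ≡ 747^2 = 558009 ≡ 1529 (mod 1739)
7^256 ≡ 1529^2 = 2337841 ≡ 625 (mod 1739)
7^512 ≡ 625^2 = 390625 ≡ 1089 (mod 1739)
869 = 512 + 256 + 64 + 32 + 4 + 1 in binary powers of 2.
So 7^869 ≡ 1089 · 625 · 747 · 1193 · 662 · 7 ≡ 1452 (mod 1739).
Squaring chain: 1452; never reaches −1, so base 7 is a Miller–Rabin witness that 1739 is composite.

1452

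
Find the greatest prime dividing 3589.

3589 = 37 · 97
97 is prime.
So 3589 = 37 · 97; the largest prime factor is 97.

97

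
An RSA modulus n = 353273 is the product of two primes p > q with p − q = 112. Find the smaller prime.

Since p = q + 112, we have 353273 = q(q + 112), so q² + 112q − 353273 = 0.
Discriminant: 112² + 4·353273 = 12544 + 1413092 = 1425636; √1425636 = 1194.
q = (−112 + 1194)/2 = 541, and p = q + 112 = 653.
Check: 541 · 653 = 353273.

541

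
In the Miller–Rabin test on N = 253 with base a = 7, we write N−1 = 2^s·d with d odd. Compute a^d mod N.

57

253 − 1 = 252 = 2^2 · 63, so d = 63.
7^1 ≡ 7 (mod 253)
7^2 ≡ 7^2 = 49 ≡ 49 (mod 253)
7^4 ≡ 49^2 = 2401 ≡ 124 (mod 253)
7^8 ≡ 124^2 = 15376 ≡ 196 (mod 253)
7^16 ≡ 196^2 = 38416 ≡ 213 (mod 253)
7^32 ≡ 213^2 = 45369 ≡ 82 (mod 253)
63 = 32 + 16 + 8 + 4 + 2 + 1 in binary powers of 2.
So 7^63 ≡ 82 · 213 · 196 · 124 · 49 · 7 ≡ 57 (mod 253).
Squaring chain: 57 → 213; never reaches −1, so base 7 is a Miller–Rabin witness that 253 is composite.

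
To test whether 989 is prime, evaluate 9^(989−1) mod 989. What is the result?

439

9^1 ≡ 9 (mod 989)
9^2 ≡ 9^2 = 81 ≡ 81 (mod 989)
9^4 ≡ 81^2 = 6561 ≡ 627 (mod 989)
9^8 ≡ 627^2 = 393129 ≡ 496 (mod 989)
9^16 ≡ 496^2 = 246016 ≡ 744 (mod 989)
9^32 ≡ 744^2 = 553536 ≡ 685 (mod 989)
9^64 ≡ 685^2 = 469225 ≡ 439 (mod 989)
9^128 ≡ 439^2 = 192721 ≡ 855 (mod 989)
9^256 ≡ 855^2 = 731025 ≡ 154 (mod 989)
9^512 ≡ 154^2 = 23716 ≡ 969 (mod 989)
988 = 512 + 256 + 128 + 64 + 16 + 8 + 4 in binary powers of 2.
So 9^988 ≡ 969 · 154 · 855 · 439 · 744 · 496 · 627 ≡ 439 (mod 989).
Since 439 ≠ 1, base 9 is a Fermat witness: 989 is composite.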